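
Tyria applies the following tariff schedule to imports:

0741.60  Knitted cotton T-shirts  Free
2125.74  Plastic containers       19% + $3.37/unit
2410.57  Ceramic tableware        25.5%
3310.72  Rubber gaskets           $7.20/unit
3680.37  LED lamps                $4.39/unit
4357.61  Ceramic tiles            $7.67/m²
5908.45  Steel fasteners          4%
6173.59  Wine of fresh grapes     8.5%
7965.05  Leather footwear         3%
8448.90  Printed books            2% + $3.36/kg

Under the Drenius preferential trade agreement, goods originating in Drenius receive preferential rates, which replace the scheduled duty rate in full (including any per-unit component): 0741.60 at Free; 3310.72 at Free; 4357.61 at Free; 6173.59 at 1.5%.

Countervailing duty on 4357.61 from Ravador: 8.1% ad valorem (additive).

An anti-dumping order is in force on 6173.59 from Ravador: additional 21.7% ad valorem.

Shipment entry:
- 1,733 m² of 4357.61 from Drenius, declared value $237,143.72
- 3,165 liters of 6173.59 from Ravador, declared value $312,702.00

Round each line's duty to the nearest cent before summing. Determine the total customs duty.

$94,436.00

Line 1 (4357.61, Drenius, 1,733 m², $237,143.72):
Base rate for 4357.61 is $7.67/m².
Origin Drenius qualifies under the Tyria–Drenius agreement and 4357.61 is covered: preferential rate Free applies instead.
The additional-duty order on 4357.61 targets Ravador, not Drenius; it does not apply.
Duty = $237,143.72 × 0% = $0.00.
Line 2 (6173.59, Ravador, 3,165 liters, $312,702.00):
Base rate for 6173.59 is 8.5%.
6173.59 has an FTA preferential rate, but origin Ravador is not Drenius; base rate stands.
Additional duty on 6173.59 from Ravador: +21.7%. Applied ad valorem rate: 8.5% + 21.7% = 30.2%.
Duty = $312,702.00 × 30.2% = $94,436.00.
Total = $0.00 + $94,436.00 = $94,436.00.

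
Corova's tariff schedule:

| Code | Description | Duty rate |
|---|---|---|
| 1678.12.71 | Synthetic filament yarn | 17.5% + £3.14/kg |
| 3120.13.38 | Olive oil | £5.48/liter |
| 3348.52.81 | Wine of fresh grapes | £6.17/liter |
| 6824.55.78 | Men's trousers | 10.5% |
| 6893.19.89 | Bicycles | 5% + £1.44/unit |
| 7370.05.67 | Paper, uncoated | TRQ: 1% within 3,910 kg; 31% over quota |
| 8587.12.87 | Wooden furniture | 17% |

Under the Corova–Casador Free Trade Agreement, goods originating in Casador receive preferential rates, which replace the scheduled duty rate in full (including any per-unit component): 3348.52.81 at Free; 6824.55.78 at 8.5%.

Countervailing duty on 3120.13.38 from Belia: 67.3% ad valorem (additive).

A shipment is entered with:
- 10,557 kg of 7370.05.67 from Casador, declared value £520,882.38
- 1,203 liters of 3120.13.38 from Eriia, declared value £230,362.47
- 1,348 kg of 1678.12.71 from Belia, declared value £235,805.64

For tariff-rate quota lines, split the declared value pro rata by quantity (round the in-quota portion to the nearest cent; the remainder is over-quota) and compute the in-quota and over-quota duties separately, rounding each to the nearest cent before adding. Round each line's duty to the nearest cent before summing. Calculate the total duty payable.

£155,688.86

Line 1 (7370.05.67, Casador, 10,557 kg, £520,882.38):
Code 7370.05.67 is under a tariff-rate quota (threshold 3,910 kg). In-quota: 3,910 kg at 1%; over-quota: 6,647 kg at 31%.
Pro-rata value split: in-quota = £520,882.38 × 3,910/10,557 = £192,919.40; over-quota = £520,882.38 − £192,919.40 = £327,962.98.
In-quota duty = £192,919.40 × 1% = £1,929.19. Over-quota duty = £327,962.98 × 31% = £101,668.52.
Line duty = £1,929.19 + £101,668.52 = £103,597.71.
Line 2 (3120.13.38, Eriia, 1,203 liters, £230,362.47):
Base rate for 3120.13.38 is £5.48/liter.
The additional-duty order on 3120.13.38 targets Belia, not Eriia; it does not apply.
Duty = 1,203 × £5.48 = £6,592.44.
Line 3 (1678.12.71, Belia, 1,348 kg, £235,805.64):
Base rate for 1678.12.71 is 17.5% + £3.14/kg.
Duty = £235,805.64 × 17.5% + 1,348 × £3.14 = £45,498.71.
Total = £103,597.71 + £6,592.44 + £45,498.71 = £155,688.86.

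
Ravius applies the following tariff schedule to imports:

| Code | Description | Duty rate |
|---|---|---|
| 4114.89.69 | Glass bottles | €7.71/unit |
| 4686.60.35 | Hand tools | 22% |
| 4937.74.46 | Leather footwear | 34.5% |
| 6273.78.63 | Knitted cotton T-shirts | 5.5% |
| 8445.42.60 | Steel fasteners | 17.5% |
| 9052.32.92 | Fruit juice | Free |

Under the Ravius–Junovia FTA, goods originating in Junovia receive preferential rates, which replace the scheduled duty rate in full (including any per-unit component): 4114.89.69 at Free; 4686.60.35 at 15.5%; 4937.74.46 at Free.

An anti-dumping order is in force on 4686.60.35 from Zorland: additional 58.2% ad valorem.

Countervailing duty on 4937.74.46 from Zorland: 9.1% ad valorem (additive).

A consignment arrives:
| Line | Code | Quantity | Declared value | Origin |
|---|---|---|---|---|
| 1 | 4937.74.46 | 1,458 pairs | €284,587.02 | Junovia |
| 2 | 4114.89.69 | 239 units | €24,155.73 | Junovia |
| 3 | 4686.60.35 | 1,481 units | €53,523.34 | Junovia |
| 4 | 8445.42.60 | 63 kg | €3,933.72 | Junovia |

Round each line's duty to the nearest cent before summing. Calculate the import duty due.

€8,984.52

Line 1 (4937.74.46, Junovia, 1,458 pairs, €284,587.02):
Base rate for 4937.74.46 is 34.5%.
Origin Junovia qualifies under the Ravius–Junovia agreement and 4937.74.46 is covered: preferential rate Free applies instead.
The additional-duty order on 4937.74.46 targets Zorland, not Junovia; it does not apply.
Duty = €284,587.02 × 0% = €0.00.
Line 2 (4114.89.69, Junovia, 239 units, €24,155.73):
Base rate for 4114.89.69 is €7.71/unit.
Origin Junovia qualifies under the Ravius–Junovia agreement and 4114.89.69 is covered: preferential rate Free applies instead.
Duty = €24,155.73 × 0% = €0.00.
Line 3 (4686.60.35, Junovia, 1,481 units, €53,523.34):
Base rate for 4686.60.35 is 22%.
Origin Junovia qualifies under the Ravius–Junovia agreement and 4686.60.35 is covered: preferential rate 15.5% applies instead.
The additional-duty order on 4686.60.35 targets Zorland, not Junovia; it does not apply.
Duty = €53,523.34 × 15.5% = €8,296.12.
Line 4 (8445.42.60, Junovia, 63 kg, €3,933.72):
Base rate for 8445.42.60 is 17.5%.
Origin Junovia is the FTA partner but 8445.42.60 is not on the preference list; base rate stands.
Duty = €3,933.72 × 17.5% = €688.40.
Total = €0.00 + €0.00 + €8,296.12 + €688.40 = €8,984.52.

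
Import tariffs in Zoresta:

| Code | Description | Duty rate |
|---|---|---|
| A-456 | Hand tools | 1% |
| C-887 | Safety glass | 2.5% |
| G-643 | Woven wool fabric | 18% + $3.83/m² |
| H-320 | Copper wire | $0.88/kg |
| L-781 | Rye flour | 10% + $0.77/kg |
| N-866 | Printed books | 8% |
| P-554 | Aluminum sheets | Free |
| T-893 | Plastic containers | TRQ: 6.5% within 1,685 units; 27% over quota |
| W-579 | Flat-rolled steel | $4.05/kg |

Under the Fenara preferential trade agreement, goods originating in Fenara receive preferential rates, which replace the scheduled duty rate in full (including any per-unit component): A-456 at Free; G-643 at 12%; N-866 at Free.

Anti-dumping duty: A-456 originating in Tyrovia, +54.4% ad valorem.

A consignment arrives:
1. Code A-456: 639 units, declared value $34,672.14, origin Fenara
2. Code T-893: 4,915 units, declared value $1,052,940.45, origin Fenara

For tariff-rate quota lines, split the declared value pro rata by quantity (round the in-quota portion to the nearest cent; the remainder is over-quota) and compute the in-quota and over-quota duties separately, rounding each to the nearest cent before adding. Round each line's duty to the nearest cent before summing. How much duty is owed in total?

$210,293.52

Line 1 (A-456, Fenara, 639 units, $34,672.14):
Base rate for A-456 is 1%.
Origin Fenara qualifies under the Zoresta–Fenara agreement and A-456 is covered: preferential rate Free applies instead.
The additional-duty order on A-456 targets Tyrovia, not Fenara; it does not apply.
Duty = $34,672.14 × 0% = $0.00.
Line 2 (T-893, Fenara, 4,915 units, $1,052,940.45):
Code T-893 is under a tariff-rate quota (threshold 1,685 units). In-quota: 1,685 units at 6.5%; over-quota: 3,230 units at 27%.
Pro-rata value split: in-quota = $1,052,940.45 × 1,685/4,915 = $360,977.55; over-quota = $1,052,940.45 − $360,977.55 = $691,962.90.
In-quota duty = $360,977.55 × 6.5% = $23,463.54. Over-quota duty = $691,962.90 × 27% = $186,829.98.
Line duty = $23,463.54 + $186,829.98 = $210,293.52.
Total = $0.00 + $210,293.52 = $210,293.52.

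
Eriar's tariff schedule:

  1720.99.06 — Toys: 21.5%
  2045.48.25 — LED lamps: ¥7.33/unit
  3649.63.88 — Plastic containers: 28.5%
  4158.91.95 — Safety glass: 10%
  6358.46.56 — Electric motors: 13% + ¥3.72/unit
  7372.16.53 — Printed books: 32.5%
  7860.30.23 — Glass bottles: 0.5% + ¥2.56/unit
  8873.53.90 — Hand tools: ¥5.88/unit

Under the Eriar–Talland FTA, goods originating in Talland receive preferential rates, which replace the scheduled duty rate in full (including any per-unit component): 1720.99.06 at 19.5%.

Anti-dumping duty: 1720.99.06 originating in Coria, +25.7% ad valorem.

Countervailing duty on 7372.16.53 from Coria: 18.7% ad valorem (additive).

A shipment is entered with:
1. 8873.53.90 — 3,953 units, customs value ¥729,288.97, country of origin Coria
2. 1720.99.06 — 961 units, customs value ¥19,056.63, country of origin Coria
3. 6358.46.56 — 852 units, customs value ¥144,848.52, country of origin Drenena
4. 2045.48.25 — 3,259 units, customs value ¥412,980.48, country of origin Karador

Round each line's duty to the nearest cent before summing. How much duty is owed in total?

¥78,126.59

Line 1 (8873.53.90, Coria, 3,953 units, ¥729,288.97):
Base rate for 8873.53.90 is ¥5.88/unit.
Duty = 3,953 × ¥5.88 = ¥23,243.64.
Line 2 (1720.99.06, Coria, 961 units, ¥19,056.63):
Base rate for 1720.99.06 is 21.5%.
1720.99.06 has an FTA preferential rate, but origin Coria is not Talland; base rate stands.
Additional duty on 1720.99.06 from Coria: +25.7%. Applied ad valorem rate: 21.5% + 25.7% = 47.2%.
Duty = ¥19,056.63 × 47.2% = ¥8,994.73.
Line 3 (6358.46.56, Drenena, 852 units, ¥144,848.52):
Base rate for 6358.46.56 is 13% + ¥3.72/unit.
Duty = ¥144,848.52 × 13% + 852 × ¥3.72 = ¥21,999.75.
Line 4 (2045.48.25, Karador, 3,259 units, ¥412,980.48):
Base rate for 2045.48.25 is ¥7.33/unit.
Duty = 3,259 × ¥7.33 = ¥23,888.47.
Total = ¥23,243.64 + ¥8,994.73 + ¥21,999.75 + ¥23,888.47 = ¥78,126.59.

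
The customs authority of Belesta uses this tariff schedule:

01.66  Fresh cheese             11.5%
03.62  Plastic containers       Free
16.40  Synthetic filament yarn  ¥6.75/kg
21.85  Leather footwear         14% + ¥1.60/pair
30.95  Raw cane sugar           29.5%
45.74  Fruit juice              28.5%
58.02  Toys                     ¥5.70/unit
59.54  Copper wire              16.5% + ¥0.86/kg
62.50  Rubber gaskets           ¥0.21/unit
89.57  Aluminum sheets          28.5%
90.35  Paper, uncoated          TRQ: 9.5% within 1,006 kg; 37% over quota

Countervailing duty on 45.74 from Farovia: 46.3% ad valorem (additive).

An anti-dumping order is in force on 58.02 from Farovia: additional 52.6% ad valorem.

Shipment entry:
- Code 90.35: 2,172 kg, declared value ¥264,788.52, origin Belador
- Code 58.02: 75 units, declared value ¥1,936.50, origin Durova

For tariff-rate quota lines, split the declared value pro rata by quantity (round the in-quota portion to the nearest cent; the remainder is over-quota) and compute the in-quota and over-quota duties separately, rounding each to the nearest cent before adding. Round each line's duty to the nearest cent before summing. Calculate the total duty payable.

Line 1 (90.35, Belador, 2,172 kg, ¥264,788.52):
Code 90.35 is under a tariff-rate quota (threshold 1,006 kg). In-quota: 1,006 kg at 9.5%; over-quota: 1,166 kg at 37%.
Pro-rata value split: in-quota = ¥264,788.52 × 1,006/2,172 = ¥122,641.46; over-quota = ¥264,788.52 − ¥122,641.46 = ¥142,147.06.
In-quota duty = ¥122,641.46 × 9.5% = ¥11,650.94. Over-quota duty = ¥142,147.06 × 37% = ¥52,594.41.
Line duty = ¥11,650.94 + ¥52,594.41 = ¥64,245.35.
Line 2 (58.02, Durova, 75 units, ¥1,936.50):
Base rate for 58.02 is ¥5.70/unit.
The additional-duty order on 58.02 targets Farovia, not Durova; it does not apply.
Duty = 75 × ¥5.70 = ¥427.50.
Total = ¥64,245.35 + ¥427.50 = ¥64,672.85.

¥64,672.85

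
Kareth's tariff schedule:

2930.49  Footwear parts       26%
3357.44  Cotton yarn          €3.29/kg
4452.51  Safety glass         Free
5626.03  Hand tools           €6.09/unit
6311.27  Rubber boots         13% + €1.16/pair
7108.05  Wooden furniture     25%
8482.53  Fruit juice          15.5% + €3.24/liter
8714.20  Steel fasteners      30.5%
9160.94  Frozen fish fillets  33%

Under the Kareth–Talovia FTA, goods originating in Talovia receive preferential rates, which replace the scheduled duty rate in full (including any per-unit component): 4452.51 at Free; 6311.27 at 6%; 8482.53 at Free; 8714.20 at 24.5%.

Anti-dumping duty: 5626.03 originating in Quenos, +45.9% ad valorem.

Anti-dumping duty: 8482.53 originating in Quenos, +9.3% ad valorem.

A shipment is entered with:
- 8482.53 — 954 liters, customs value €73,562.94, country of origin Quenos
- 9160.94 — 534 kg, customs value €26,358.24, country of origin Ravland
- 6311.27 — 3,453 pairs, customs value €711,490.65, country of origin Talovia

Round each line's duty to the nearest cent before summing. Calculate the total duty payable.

Line 1 (8482.53, Quenos, 954 liters, €73,562.94):
Base rate for 8482.53 is 15.5% + €3.24/liter.
8482.53 has an FTA preferential rate, but origin Quenos is not Talovia; base rate stands.
Additional duty on 8482.53 from Quenos: +9.3%. Applied ad valorem rate: 15.5% + 9.3% = 24.8%.
Duty = €73,562.94 × 24.8% + 954 × €3.24 = €21,334.57.
Line 2 (9160.94, Ravland, 534 kg, €26,358.24):
Base rate for 9160.94 is 33%.
Duty = €26,358.24 × 33% = €8,698.22.
Line 3 (6311.27, Talovia, 3,453 pairs, €711,490.65):
Base rate for 6311.27 is 13% + €1.16/pair.
Origin Talovia qualifies under the Kareth–Talovia agreement and 6311.27 is covered: preferential rate 6% applies instead.
Duty = €711,490.65 × 6% = €42,689.44.
Total = €21,334.57 + €8,698.22 + €42,689.44 = €72,722.23.

€72,722.23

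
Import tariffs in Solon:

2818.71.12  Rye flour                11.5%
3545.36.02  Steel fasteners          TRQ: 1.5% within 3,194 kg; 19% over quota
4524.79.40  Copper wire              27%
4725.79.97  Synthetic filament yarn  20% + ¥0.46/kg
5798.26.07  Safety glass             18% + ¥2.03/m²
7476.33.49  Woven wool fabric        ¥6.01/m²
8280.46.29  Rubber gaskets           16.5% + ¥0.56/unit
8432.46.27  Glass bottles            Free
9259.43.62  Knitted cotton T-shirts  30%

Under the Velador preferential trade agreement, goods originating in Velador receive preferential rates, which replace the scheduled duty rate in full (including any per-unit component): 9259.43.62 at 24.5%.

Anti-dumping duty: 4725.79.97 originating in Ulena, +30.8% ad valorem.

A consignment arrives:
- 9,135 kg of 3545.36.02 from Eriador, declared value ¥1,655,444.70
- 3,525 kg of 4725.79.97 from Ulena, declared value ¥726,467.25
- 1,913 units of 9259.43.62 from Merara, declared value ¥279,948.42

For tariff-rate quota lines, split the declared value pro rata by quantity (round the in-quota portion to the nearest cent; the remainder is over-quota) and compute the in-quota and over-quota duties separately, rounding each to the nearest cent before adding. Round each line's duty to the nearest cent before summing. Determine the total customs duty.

¥667,892.96

Line 1 (3545.36.02, Eriador, 9,135 kg, ¥1,655,444.70):
Code 3545.36.02 is under a tariff-rate quota (threshold 3,194 kg). In-quota: 3,194 kg at 1.5%; over-quota: 5,941 kg at 19%.
Pro-rata value split: in-quota = ¥1,655,444.70 × 3,194/9,135 = ¥578,816.68; over-quota = ¥1,655,444.70 − ¥578,816.68 = ¥1,076,628.02.
In-quota duty = ¥578,816.68 × 1.5% = ¥8,682.25. Over-quota duty = ¥1,076,628.02 × 19% = ¥204,559.32.
Line duty = ¥8,682.25 + ¥204,559.32 = ¥213,241.57.
Line 2 (4725.79.97, Ulena, 3,525 kg, ¥726,467.25):
Base rate for 4725.79.97 is 20% + ¥0.46/kg.
Additional duty on 4725.79.97 from Ulena: +30.8%. Applied ad valorem rate: 20% + 30.8% = 50.8%.
Duty = ¥726,467.25 × 50.8% + 3,525 × ¥0.46 = ¥370,666.86.
Line 3 (9259.43.62, Merara, 1,913 units, ¥279,948.42):
Base rate for 9259.43.62 is 30%.
9259.43.62 has an FTA preferential rate, but origin Merara is not Velador; base rate stands.
Duty = ¥279,948.42 × 30% = ¥83,984.53.
Total = ¥213,241.57 + ¥370,666.86 + ¥83,984.53 = ¥667,892.96.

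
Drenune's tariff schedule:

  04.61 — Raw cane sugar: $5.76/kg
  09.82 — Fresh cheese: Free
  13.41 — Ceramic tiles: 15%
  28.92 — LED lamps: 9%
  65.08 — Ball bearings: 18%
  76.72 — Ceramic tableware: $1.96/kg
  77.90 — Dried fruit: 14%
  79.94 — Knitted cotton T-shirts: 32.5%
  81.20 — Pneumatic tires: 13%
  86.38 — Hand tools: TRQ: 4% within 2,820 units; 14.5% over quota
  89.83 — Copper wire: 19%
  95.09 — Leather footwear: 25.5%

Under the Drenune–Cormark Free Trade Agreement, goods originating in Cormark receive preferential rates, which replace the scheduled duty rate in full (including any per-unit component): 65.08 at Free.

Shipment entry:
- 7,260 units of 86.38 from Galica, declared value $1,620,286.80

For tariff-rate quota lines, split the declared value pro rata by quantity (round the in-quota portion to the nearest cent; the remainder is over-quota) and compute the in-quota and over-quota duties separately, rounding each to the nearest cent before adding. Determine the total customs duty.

$168,857.98

Line 1 (86.38, Galica, 7,260 units, $1,620,286.80):
Code 86.38 is under a tariff-rate quota (threshold 2,820 units). In-quota: 2,820 units at 4%; over-quota: 4,440 units at 14.5%.
Pro-rata value split: in-quota = $1,620,286.80 × 2,820/7,260 = $629,367.60; over-quota = $1,620,286.80 − $629,367.60 = $990,919.20.
In-quota duty = $629,367.60 × 4% = $25,174.70. Over-quota duty = $990,919.20 × 14.5% = $143,683.28.
Line duty = $25,174.70 + $143,683.28 = $168,857.98.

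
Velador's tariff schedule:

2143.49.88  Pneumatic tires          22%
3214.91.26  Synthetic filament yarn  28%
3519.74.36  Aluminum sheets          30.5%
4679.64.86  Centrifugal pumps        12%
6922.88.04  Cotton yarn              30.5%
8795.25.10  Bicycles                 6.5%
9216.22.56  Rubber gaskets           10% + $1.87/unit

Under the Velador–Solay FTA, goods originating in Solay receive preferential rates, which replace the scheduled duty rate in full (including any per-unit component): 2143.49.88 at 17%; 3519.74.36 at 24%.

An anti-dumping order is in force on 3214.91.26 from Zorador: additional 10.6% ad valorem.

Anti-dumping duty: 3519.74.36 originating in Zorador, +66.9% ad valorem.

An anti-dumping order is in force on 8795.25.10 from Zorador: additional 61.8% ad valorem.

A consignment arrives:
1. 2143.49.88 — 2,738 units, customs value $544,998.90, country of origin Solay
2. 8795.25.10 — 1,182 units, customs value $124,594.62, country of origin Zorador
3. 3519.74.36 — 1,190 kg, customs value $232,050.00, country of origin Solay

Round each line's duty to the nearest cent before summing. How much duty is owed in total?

$233,439.94

Line 1 (2143.49.88, Solay, 2,738 units, $544,998.90):
Base rate for 2143.49.88 is 22%.
Origin Solay qualifies under the Velador–Solay agreement and 2143.49.88 is covered: preferential rate 17% applies instead.
Duty = $544,998.90 × 17% = $92,649.81.
Line 2 (8795.25.10, Zorador, 1,182 units, $124,594.62):
Base rate for 8795.25.10 is 6.5%.
Additional duty on 8795.25.10 from Zorador: +61.8%. Applied ad valorem rate: 6.5% + 61.8% = 68.3%.
Duty = $124,594.62 × 68.3% = $85,098.13.
Line 3 (3519.74.36, Solay, 1,190 kg, $232,050.00):
Base rate for 3519.74.36 is 30.5%.
Origin Solay qualifies under the Velador–Solay agreement and 3519.74.36 is covered: preferential rate 24% applies instead.
The additional-duty order on 3519.74.36 targets Zorador, not Solay; it does not apply.
Duty = $232,050.00 × 24% = $55,692.00.
Total = $92,649.81 + $85,098.13 + $55,692.00 = $233,439.94.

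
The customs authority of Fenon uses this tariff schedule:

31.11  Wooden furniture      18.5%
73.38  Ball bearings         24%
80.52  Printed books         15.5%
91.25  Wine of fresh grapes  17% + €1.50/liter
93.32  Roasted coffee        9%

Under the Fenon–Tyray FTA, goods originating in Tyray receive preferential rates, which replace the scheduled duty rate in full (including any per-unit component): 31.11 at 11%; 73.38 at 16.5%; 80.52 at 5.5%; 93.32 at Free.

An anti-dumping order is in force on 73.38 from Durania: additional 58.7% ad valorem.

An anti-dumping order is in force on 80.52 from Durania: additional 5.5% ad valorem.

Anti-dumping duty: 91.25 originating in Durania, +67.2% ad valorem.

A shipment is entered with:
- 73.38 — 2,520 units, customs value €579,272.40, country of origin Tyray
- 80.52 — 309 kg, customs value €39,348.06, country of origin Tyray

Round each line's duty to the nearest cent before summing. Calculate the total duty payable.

Line 1 (73.38, Tyray, 2,520 units, €579,272.40):
Base rate for 73.38 is 24%.
Origin Tyray qualifies under the Fenon–Tyray agreement and 73.38 is covered: preferential rate 16.5% applies instead.
The additional-duty order on 73.38 targets Durania, not Tyray; it does not apply.
Duty = €579,272.40 × 16.5% = €95,579.95.
Line 2 (80.52, Tyray, 309 kg, €39,348.06):
Base rate for 80.52 is 15.5%.
Origin Tyray qualifies under the Fenon–Tyray agreement and 80.52 is covered: preferential rate 5.5% applies instead.
The additional-duty order on 80.52 targets Durania, not Tyray; it does not apply.
Duty = €39,348.06 × 5.5% = €2,164.14.
Total = €95,579.95 + €2,164.14 = €97,744.09.

€97,744.09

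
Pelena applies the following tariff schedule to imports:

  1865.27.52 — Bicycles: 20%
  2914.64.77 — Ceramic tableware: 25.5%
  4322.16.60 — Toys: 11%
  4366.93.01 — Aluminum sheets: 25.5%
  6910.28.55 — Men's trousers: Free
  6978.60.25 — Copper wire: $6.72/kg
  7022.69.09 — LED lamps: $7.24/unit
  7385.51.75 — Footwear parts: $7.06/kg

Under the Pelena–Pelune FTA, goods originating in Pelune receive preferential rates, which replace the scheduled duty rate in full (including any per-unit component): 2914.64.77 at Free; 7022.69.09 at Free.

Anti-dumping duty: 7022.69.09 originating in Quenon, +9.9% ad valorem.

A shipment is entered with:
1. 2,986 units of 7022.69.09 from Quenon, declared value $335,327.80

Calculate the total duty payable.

Line 1 (7022.69.09, Quenon, 2,986 units, $335,327.80):
Base rate for 7022.69.09 is $7.24/unit.
7022.69.09 has an FTA preferential rate, but origin Quenon is not Pelune; base rate stands.
Additional duty on 7022.69.09 from Quenon: +9.9% ad valorem. Applied ad valorem rate = 9.9%.
Duty = $335,327.80 × 9.9% + 2,986 × $7.24 = $54,816.09.

$54,816.09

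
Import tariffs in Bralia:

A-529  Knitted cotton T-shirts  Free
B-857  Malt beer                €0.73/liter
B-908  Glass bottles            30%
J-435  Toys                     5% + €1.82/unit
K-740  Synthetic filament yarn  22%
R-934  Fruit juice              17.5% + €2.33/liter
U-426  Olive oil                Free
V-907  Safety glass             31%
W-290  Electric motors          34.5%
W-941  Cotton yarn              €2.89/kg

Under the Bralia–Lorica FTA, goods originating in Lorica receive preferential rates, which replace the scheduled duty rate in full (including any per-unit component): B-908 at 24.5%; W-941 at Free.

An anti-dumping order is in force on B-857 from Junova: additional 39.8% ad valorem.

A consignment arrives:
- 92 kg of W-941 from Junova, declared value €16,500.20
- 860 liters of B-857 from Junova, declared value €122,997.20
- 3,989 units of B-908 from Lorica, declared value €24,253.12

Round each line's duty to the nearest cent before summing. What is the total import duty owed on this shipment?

Line 1 (W-941, Junova, 92 kg, €16,500.20):
Base rate for W-941 is €2.89/kg.
W-941 has an FTA preferential rate, but origin Junova is not Lorica; base rate stands.
Duty = 92 × €2.89 = €265.88.
Line 2 (B-857, Junova, 860 liters, €122,997.20):
Base rate for B-857 is €0.73/liter.
Additional duty on B-857 from Junova: +39.8% ad valorem. Applied ad valorem rate = 39.8%.
Duty = €122,997.20 × 39.8% + 860 × €0.73 = €49,580.69.
Line 3 (B-908, Lorica, 3,989 units, €24,253.12):
Base rate for B-908 is 30%.
Origin Lorica qualifies under the Bralia–Lorica agreement and B-908 is covered: preferential rate 24.5% applies instead.
Duty = €24,253.12 × 24.5% = €5,942.01.
Total = €265.88 + €49,580.69 + €5,942.01 = €55,788.58.

€55,788.58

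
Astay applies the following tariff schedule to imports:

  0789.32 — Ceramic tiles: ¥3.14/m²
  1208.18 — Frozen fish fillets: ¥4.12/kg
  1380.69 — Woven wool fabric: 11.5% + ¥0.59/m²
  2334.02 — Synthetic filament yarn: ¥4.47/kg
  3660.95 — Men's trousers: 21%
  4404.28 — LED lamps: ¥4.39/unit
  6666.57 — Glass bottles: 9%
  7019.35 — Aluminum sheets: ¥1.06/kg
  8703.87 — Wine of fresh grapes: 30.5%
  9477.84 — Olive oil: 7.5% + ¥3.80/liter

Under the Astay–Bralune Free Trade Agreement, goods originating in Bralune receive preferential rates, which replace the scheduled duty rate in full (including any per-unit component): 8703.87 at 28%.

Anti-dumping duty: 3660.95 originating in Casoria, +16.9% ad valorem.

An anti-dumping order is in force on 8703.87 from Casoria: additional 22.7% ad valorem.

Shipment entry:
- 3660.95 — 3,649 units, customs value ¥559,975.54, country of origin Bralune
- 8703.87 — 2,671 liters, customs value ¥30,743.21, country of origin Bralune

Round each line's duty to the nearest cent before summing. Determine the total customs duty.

Line 1 (3660.95, Bralune, 3,649 units, ¥559,975.54):
Base rate for 3660.95 is 21%.
Origin Bralune is the FTA partner but 3660.95 is not on the preference list; base rate stands.
The additional-duty order on 3660.95 targets Casoria, not Bralune; it does not apply.
Duty = ¥559,975.54 × 21% = ¥117,594.86.
Line 2 (8703.87, Bralune, 2,671 liters, ¥30,743.21):
Base rate for 8703.87 is 30.5%.
Origin Bralune qualifies under the Astay–Bralune agreement and 8703.87 is covered: preferential rate 28% applies instead.
The additional-duty order on 8703.87 targets Casoria, not Bralune; it does not apply.
Duty = ¥30,743.21 × 28% = ¥8,608.10.
Total = ¥117,594.86 + ¥8,608.10 = ¥126,202.96.

¥126,202.96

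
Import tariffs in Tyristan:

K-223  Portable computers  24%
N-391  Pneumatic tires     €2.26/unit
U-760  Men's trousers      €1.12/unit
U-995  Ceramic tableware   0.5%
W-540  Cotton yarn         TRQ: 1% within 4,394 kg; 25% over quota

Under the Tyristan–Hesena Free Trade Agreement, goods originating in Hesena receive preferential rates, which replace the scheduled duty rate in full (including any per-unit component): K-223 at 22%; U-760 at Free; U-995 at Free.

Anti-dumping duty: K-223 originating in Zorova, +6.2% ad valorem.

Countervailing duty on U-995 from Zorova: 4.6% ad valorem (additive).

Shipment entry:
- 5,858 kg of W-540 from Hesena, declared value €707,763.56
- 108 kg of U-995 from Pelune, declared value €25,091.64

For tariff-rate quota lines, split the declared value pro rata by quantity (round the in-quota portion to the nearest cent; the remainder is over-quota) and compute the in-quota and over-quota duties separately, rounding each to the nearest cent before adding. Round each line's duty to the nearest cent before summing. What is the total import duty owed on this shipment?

Line 1 (W-540, Hesena, 5,858 kg, €707,763.56):
Code W-540 is under a tariff-rate quota (threshold 4,394 kg). In-quota: 4,394 kg at 1%; over-quota: 1,464 kg at 25%.
Pro-rata value split: in-quota = €707,763.56 × 4,394/5,858 = €530,883.08; over-quota = €707,763.56 − €530,883.08 = €176,880.48.
In-quota duty = €530,883.08 × 1% = €5,308.83. Over-quota duty = €176,880.48 × 25% = €44,220.12.
Line duty = €5,308.83 + €44,220.12 = €49,528.95.
Line 2 (U-995, Pelune, 108 kg, €25,091.64):
Base rate for U-995 is 0.5%.
U-995 has an FTA preferential rate, but origin Pelune is not Hesena; base rate stands.
The additional-duty order on U-995 targets Zorova, not Pelune; it does not apply.
Duty = €25,091.64 × 0.5% = €125.46.
Total = €49,528.95 + €125.46 = €49,654.41.

€49,654.41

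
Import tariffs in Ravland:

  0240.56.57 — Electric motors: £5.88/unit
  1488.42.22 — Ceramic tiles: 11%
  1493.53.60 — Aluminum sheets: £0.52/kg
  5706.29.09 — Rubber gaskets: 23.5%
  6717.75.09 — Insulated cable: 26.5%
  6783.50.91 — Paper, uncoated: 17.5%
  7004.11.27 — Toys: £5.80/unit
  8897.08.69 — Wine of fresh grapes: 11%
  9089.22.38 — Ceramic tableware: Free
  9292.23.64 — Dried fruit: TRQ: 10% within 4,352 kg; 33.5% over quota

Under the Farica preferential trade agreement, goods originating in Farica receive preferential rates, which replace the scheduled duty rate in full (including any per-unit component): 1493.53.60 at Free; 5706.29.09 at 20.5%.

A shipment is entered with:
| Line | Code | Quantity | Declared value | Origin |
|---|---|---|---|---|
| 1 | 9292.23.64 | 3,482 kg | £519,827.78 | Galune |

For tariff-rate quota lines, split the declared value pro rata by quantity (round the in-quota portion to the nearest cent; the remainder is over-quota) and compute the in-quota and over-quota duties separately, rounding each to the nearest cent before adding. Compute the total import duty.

Line 1 (9292.23.64, Galune, 3,482 kg, £519,827.78):
Code 9292.23.64 is under a tariff-rate quota (threshold 4,352 kg). Quantity 3,482 kg is within the quota, so the in-quota rate 10% applies to the full value.
Duty = £519,827.78 × 10% = £51,982.78.

£51,982.78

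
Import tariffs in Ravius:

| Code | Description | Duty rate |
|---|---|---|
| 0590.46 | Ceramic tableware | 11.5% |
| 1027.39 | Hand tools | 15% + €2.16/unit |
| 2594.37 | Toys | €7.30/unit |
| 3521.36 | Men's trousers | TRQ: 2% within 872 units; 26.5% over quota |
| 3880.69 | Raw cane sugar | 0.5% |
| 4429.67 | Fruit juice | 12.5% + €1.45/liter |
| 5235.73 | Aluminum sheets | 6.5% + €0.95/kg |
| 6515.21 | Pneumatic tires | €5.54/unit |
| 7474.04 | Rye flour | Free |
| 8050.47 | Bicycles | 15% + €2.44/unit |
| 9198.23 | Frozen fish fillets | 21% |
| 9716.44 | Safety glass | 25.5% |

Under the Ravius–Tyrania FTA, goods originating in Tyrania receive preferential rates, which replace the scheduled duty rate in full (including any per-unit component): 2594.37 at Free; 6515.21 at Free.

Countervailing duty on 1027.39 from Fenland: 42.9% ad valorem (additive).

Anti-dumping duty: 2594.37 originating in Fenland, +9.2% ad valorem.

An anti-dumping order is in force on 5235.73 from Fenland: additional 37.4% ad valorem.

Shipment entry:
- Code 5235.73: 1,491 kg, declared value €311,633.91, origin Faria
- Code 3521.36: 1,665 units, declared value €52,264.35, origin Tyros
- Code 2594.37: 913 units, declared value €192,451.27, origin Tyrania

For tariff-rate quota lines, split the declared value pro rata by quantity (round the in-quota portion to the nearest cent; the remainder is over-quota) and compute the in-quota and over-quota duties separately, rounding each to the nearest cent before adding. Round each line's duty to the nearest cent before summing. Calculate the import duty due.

€28,816.54

Line 1 (5235.73, Faria, 1,491 kg, €311,633.91):
Base rate for 5235.73 is 6.5% + €0.95/kg.
The additional-duty order on 5235.73 targets Fenland, not Faria; it does not apply.
Duty = €311,633.91 × 6.5% + 1,491 × €0.95 = €21,672.65.
Line 2 (3521.36, Tyros, 1,665 units, €52,264.35):
Code 3521.36 is under a tariff-rate quota (threshold 872 units). In-quota: 872 units at 2%; over-quota: 793 units at 26.5%.
Pro-rata value split: in-quota = €52,264.35 × 872/1,665 = €27,372.08; over-quota = €52,264.35 − €27,372.08 = €24,892.27.
In-quota duty = €27,372.08 × 2% = €547.44. Over-quota duty = €24,892.27 × 26.5% = €6,596.45.
Line duty = €547.44 + €6,596.45 = €7,143.89.
Line 3 (2594.37, Tyrania, 913 units, €192,451.27):
Base rate for 2594.37 is €7.30/unit.
Origin Tyrania qualifies under the Ravius–Tyrania agreement and 2594.37 is covered: preferential rate Free applies instead.
The additional-duty order on 2594.37 targets Fenland, not Tyrania; it does not apply.
Duty = €192,451.27 × 0% = €0.00.
Total = €21,672.65 + €7,143.89 + €0.00 = €28,816.54.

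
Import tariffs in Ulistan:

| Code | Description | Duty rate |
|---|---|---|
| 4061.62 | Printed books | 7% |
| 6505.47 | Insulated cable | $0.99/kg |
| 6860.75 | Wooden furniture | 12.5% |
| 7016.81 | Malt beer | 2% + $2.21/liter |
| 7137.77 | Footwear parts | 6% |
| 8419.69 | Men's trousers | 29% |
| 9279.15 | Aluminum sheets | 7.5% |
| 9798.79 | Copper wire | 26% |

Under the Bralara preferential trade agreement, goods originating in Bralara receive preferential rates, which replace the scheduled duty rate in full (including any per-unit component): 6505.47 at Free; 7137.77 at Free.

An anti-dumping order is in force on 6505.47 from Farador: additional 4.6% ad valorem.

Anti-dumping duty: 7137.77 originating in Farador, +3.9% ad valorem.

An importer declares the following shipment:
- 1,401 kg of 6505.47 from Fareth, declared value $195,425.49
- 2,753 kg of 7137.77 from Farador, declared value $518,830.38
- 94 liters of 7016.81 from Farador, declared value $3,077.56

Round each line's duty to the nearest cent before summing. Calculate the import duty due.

Line 1 (6505.47, Fareth, 1,401 kg, $195,425.49):
Base rate for 6505.47 is $0.99/kg.
6505.47 has an FTA preferential rate, but origin Fareth is not Bralara; base rate stands.
The additional-duty order on 6505.47 targets Farador, not Fareth; it does not apply.
Duty = 1,401 × $0.99 = $1,386.99.
Line 2 (7137.77, Farador, 2,753 kg, $518,830.38):
Base rate for 7137.77 is 6%.
7137.77 has an FTA preferential rate, but origin Farador is not Bralara; base rate stands.
Additional duty on 7137.77 from Farador: +3.9%. Applied ad valorem rate: 6% + 3.9% = 9.9%.
Duty = $518,830.38 × 9.9% = $51,364.21.
Line 3 (7016.81, Farador, 94 liters, $3,077.56):
Base rate for 7016.81 is 2% + $2.21/liter.
Duty = $3,077.56 × 2% + 94 × $2.21 = $269.29.
Total = $1,386.99 + $51,364.21 + $269.29 = $53,020.49.

$53,020.49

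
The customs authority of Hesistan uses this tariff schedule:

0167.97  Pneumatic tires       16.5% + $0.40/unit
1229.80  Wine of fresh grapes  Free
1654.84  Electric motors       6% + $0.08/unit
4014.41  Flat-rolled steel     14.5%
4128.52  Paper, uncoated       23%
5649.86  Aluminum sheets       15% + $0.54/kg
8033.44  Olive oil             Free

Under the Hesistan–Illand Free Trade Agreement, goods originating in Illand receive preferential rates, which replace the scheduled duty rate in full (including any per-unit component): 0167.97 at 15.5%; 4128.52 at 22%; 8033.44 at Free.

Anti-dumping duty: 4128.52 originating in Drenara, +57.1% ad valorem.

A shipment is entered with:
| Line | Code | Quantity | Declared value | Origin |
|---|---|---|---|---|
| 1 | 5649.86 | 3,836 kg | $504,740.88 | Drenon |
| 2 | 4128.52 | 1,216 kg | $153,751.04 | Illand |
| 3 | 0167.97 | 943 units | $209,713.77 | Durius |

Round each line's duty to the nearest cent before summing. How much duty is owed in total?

Line 1 (5649.86, Drenon, 3,836 kg, $504,740.88):
Base rate for 5649.86 is 15% + $0.54/kg.
Duty = $504,740.88 × 15% + 3,836 × $0.54 = $77,782.57.
Line 2 (4128.52, Illand, 1,216 kg, $153,751.04):
Base rate for 4128.52 is 23%.
Origin Illand qualifies under the Hesistan–Illand agreement and 4128.52 is covered: preferential rate 22% applies instead.
The additional-duty order on 4128.52 targets Drenara, not Illand; it does not apply.
Duty = $153,751.04 × 22% = $33,825.23.
Line 3 (0167.97, Durius, 943 units, $209,713.77):
Base rate for 0167.97 is 16.5% + $0.40/unit.
0167.97 has an FTA preferential rate, but origin Durius is not Illand; base rate stands.
Duty = $209,713.77 × 16.5% + 943 × $0.40 = $34,979.97.
Total = $77,782.57 + $33,825.23 + $34,979.97 = $146,587.77.

$146,587.77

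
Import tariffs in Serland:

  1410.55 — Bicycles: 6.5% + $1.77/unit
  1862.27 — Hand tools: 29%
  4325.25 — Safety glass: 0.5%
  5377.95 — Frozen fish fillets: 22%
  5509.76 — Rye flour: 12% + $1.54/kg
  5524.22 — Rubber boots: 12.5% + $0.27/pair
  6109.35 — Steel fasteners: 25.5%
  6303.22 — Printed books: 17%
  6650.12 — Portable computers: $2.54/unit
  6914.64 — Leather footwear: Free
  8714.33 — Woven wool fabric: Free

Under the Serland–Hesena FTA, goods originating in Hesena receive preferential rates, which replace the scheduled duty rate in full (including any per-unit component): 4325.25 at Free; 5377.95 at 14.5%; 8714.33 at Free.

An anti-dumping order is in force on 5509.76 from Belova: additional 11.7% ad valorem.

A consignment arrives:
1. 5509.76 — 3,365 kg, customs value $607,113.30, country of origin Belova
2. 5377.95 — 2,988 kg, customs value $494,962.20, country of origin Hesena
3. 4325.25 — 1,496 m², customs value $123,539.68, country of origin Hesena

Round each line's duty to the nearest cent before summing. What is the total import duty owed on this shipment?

Line 1 (5509.76, Belova, 3,365 kg, $607,113.30):
Base rate for 5509.76 is 12% + $1.54/kg.
Additional duty on 5509.76 from Belova: +11.7%. Applied ad valorem rate: 12% + 11.7% = 23.7%.
Duty = $607,113.30 × 23.7% + 3,365 × $1.54 = $149,067.95.
Line 2 (5377.95, Hesena, 2,988 kg, $494,962.20):
Base rate for 5377.95 is 22%.
Origin Hesena qualifies under the Serland–Hesena agreement and 5377.95 is covered: preferential rate 14.5% applies instead.
Duty = $494,962.20 × 14.5% = $71,769.52.
Line 3 (4325.25, Hesena, 1,496 m², $123,539.68):
Base rate for 4325.25 is 0.5%.
Origin Hesena qualifies under the Serland–Hesena agreement and 4325.25 is covered: preferential rate Free applies instead.
Duty = $123,539.68 × 0% = $0.00.
Total = $149,067.95 + $71,769.52 + $0.00 = $220,837.47.

$220,837.47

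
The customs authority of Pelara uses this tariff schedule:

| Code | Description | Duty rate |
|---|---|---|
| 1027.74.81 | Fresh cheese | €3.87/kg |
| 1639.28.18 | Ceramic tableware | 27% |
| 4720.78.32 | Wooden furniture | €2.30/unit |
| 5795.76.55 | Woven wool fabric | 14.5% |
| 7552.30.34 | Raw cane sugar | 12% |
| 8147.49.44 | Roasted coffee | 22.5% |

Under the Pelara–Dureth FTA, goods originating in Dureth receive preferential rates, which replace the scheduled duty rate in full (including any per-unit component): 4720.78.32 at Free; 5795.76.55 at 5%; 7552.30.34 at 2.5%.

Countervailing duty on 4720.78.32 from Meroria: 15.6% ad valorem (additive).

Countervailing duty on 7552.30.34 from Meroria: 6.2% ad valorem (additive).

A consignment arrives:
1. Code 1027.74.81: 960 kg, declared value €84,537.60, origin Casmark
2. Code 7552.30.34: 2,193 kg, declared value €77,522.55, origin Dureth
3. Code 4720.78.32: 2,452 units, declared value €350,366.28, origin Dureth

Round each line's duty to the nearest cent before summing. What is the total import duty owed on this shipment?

€5,653.26

Line 1 (1027.74.81, Casmark, 960 kg, €84,537.60):
Base rate for 1027.74.81 is €3.87/kg.
Duty = 960 × €3.87 = €3,715.20.
Line 2 (7552.30.34, Dureth, 2,193 kg, €77,522.55):
Base rate for 7552.30.34 is 12%.
Origin Dureth qualifies under the Pelara–Dureth agreement and 7552.30.34 is covered: preferential rate 2.5% applies instead.
The additional-duty order on 7552.30.34 targets Meroria, not Dureth; it does not apply.
Duty = €77,522.55 × 2.5% = €1,938.06.
Line 3 (4720.78.32, Dureth, 2,452 units, €350,366.28):
Base rate for 4720.78.32 is €2.30/unit.
Origin Dureth qualifies under the Pelara–Dureth agreement and 4720.78.32 is covered: preferential rate Free applies instead.
The additional-duty order on 4720.78.32 targets Meroria, not Dureth; it does not apply.
Duty = €350,366.28 × 0% = €0.00.
Total = €3,715.20 + €1,938.06 + €0.00 = €5,653.26.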